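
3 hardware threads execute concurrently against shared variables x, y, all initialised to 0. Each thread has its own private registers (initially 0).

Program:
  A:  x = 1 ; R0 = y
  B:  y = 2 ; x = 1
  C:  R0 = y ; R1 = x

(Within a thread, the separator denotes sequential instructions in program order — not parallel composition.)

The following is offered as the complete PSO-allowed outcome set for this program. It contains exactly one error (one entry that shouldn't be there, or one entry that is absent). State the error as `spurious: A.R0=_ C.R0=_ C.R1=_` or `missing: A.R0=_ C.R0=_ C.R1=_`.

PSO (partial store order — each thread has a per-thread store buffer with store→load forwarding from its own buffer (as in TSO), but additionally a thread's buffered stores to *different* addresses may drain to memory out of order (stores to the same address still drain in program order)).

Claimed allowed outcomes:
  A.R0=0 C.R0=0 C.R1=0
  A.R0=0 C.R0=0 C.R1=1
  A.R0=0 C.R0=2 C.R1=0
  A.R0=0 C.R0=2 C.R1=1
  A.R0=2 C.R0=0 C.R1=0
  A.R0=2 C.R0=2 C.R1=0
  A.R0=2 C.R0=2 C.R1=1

outcome vector order: (A.R0,C.R0,C.R1)
[PSO] allowed = {<0 0 0> <0 0 1> <0 2 0> <0 2 1> <2 0 0> <2 0 1> <2 2 0> <2 2 1>}
PSO∖claimed = {<2 0 1>}

missing: A.R0=2 C.R0=0 C.R1=1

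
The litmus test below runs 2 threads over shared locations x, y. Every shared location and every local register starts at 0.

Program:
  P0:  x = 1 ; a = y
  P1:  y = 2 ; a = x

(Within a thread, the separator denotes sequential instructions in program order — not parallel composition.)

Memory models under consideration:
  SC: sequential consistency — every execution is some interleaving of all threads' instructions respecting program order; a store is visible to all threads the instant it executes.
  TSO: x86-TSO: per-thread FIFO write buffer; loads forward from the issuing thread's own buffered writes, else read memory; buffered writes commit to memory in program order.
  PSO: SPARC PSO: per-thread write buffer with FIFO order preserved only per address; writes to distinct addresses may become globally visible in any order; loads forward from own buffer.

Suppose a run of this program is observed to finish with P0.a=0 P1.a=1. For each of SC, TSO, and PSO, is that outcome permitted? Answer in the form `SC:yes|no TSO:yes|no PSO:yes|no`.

outcome vector order: (P0.a,P1.a)
[SC] allowed = {01; 20; 21}
[TSO] allowed = {00; 01; 20; 21}
[PSO] allowed = {00; 01; 20; 21}
target 01 ∈ {SC,TSO,PSO}

SC:yes TSO:yes PSO:yes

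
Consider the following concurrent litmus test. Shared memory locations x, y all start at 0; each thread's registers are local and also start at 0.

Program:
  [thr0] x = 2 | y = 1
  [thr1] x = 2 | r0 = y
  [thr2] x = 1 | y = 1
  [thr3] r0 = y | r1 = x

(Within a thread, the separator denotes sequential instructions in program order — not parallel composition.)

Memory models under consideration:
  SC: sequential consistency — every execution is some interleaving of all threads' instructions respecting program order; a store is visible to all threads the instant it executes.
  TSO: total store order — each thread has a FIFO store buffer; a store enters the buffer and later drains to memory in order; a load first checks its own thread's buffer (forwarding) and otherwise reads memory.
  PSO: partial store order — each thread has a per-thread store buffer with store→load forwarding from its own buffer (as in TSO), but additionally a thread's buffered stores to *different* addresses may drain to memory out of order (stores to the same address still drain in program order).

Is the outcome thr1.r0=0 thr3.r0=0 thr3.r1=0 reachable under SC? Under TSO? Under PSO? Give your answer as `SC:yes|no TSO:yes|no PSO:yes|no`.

outcome vector order: (thr1.r0,thr3.r0,thr3.r1)
SC (10): 000, 001, 002, 011, 012, 100, 101, 102, 111, 112
TSO (10): 000, 001, 002, 011, 012, 100, 101, 102, 111, 112
PSO (12): 000, 001, 002, 010, 011, 012, 100, 101, 102, 110, 111, 112
target 000 ∈ {SC,TSO,PSO}

SC:yes TSO:yes PSO:yes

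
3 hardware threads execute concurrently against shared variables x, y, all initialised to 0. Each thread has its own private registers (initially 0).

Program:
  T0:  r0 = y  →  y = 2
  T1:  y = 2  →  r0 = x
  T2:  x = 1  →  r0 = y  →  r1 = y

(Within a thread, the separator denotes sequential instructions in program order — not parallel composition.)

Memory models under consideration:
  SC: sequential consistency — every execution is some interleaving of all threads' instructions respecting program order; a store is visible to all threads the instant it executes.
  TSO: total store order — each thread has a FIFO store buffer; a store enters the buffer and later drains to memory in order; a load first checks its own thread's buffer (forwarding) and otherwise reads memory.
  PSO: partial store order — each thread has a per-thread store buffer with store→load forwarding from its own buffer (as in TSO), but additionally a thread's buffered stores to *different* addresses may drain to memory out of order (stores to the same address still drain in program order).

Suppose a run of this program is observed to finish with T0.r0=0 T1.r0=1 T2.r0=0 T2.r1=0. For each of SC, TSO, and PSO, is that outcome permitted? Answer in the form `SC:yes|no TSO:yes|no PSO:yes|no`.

SC:yes TSO:yes PSO:yes

outcome vector order: (T0.r0,T1.r0,T2.r0,T2.r1)
under SC → 0022 0100 0102 0122 2022 2100 2102 2122
under TSO → 0000 0002 0022 0100 0102 0122 2000 2002 2022 2100 2102 2122
under PSO → 0000 0002 0022 0100 0102 0122 2000 2002 2022 2100 2102 2122
target 0100 ∈ {SC,TSO,PSO}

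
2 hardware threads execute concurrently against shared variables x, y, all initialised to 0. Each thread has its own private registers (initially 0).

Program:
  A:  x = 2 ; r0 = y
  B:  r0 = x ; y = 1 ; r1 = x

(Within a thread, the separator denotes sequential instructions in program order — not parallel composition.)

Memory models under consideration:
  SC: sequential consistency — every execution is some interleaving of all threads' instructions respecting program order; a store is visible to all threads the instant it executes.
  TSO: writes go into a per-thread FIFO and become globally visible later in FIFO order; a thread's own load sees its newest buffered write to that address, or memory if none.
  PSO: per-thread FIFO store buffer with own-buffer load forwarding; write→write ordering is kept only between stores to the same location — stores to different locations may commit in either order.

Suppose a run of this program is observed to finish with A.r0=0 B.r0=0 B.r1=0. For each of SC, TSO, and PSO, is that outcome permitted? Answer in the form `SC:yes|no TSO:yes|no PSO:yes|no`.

SC:no TSO:yes PSO:yes

outcome vector order: (A.r0,B.r0,B.r1)
SC (5): <0 0 2> <0 2 2> <1 0 0> <1 0 2> <1 2 2>
TSO (6): <0 0 0> <0 0 2> <0 2 2> <1 0 0> <1 0 2> <1 2 2>
PSO (6): <0 0 0> <0 0 2> <0 2 2> <1 0 0> <1 0 2> <1 2 2>
target <0 0 0> ∈ {TSO,PSO}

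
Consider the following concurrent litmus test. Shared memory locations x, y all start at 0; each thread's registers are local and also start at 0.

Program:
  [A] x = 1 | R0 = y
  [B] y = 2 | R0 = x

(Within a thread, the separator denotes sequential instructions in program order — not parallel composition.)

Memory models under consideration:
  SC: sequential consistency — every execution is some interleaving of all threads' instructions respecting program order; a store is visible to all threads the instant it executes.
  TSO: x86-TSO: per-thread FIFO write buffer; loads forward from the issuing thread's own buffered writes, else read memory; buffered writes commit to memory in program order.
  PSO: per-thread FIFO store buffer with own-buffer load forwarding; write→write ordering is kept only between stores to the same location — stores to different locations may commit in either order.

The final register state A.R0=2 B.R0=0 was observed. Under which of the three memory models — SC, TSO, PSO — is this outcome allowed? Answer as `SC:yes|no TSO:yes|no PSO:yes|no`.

outcome vector order: (A.R0,B.R0)
[SC] allowed = {0/1; 2/0; 2/1}
[TSO] allowed = {0/0; 0/1; 2/0; 2/1}
[PSO] allowed = {0/0; 0/1; 2/0; 2/1}
target 2/0 ∈ {SC,TSO,PSO}

SC:yes TSO:yes PSO:yes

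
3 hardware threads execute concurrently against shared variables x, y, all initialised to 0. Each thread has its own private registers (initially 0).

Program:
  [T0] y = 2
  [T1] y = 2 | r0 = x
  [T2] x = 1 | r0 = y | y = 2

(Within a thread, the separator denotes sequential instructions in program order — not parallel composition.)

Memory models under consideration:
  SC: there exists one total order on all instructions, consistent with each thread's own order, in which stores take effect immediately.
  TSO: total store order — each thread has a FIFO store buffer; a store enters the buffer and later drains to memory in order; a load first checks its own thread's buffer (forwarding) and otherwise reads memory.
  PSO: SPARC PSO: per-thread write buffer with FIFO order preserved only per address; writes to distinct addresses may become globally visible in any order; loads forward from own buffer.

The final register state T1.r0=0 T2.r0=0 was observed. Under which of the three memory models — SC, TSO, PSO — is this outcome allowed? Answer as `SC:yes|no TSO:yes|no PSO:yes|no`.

outcome vector order: (T1.r0,T2.r0)
SC (3): 0/2, 1/0, 1/2
TSO (4): 0/0, 0/2, 1/0, 1/2
PSO (4): 0/0, 0/2, 1/0, 1/2
target 0/0 ∈ {TSO,PSO}

SC:no TSO:yes PSO:yes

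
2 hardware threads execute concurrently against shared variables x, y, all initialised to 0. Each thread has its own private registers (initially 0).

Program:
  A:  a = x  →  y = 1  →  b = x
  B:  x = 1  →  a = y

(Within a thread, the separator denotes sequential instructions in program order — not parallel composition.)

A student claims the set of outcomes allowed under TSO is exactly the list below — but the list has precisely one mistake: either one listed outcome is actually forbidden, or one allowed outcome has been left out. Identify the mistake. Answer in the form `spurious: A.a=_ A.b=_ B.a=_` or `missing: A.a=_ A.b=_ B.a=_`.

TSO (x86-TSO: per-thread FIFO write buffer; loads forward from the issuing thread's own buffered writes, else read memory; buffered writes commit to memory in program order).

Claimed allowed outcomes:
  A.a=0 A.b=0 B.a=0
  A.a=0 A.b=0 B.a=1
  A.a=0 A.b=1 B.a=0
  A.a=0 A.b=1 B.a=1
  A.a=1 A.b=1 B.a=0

outcome vector order: (A.a,A.b,B.a)
under TSO → (0,0,0), (0,0,1), (0,1,0), (0,1,1), (1,1,0), (1,1,1)
TSO∖claimed = {(1,1,1)}

missing: A.a=1 A.b=1 B.a=1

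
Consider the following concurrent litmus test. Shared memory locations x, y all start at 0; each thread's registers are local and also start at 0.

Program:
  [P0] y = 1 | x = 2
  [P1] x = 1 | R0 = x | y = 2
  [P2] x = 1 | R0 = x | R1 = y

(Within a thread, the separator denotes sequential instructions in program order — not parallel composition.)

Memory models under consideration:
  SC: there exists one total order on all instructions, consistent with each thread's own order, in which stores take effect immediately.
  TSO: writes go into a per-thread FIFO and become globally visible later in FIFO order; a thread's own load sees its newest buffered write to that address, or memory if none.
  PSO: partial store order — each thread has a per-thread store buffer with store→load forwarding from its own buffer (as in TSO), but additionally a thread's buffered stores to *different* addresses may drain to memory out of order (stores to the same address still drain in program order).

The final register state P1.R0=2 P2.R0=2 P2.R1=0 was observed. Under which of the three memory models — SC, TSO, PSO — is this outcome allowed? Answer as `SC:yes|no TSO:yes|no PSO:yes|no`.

outcome vector order: (P1.R0,P2.R0,P2.R1)
SC (10): 110; 111; 112; 121; 122; 210; 211; 212; 221; 222
TSO (10): 110; 111; 112; 121; 122; 210; 211; 212; 221; 222
PSO (12): 110; 111; 112; 120; 121; 122; 210; 211; 212; 220; 221; 222
target 220 ∈ {PSO}

SC:no TSO:no PSO:yes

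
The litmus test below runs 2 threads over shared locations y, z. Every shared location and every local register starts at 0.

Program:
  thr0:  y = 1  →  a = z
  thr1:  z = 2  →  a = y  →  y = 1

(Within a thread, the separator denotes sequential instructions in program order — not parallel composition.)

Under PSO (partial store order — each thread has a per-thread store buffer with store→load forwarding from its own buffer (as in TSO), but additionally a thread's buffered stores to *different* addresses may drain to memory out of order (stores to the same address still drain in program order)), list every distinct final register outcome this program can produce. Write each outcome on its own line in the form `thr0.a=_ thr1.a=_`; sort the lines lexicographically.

thr0.a=0 thr1.a=0
thr0.a=0 thr1.a=1
thr0.a=2 thr1.a=0
thr0.a=2 thr1.a=1

outcome vector order: (thr0.a,thr1.a)
|PSO outcomes| = 4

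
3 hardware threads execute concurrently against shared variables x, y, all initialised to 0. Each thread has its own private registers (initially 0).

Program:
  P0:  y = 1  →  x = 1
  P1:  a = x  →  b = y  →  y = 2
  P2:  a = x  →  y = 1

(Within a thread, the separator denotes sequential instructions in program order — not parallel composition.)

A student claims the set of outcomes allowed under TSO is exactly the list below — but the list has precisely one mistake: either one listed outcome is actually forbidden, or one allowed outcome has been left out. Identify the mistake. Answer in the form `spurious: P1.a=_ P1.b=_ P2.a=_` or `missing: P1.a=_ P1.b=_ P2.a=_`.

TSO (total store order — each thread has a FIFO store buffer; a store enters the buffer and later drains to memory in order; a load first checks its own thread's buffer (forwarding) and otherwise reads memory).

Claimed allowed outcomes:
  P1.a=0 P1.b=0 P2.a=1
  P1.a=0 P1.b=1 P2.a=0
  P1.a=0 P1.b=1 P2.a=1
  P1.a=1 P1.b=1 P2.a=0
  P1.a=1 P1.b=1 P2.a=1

outcome vector order: (P1.a,P1.b,P2.a)
TSO (6): 000, 001, 010, 011, 110, 111
TSO∖claimed = {000}

missing: P1.a=0 P1.b=0 P2.a=0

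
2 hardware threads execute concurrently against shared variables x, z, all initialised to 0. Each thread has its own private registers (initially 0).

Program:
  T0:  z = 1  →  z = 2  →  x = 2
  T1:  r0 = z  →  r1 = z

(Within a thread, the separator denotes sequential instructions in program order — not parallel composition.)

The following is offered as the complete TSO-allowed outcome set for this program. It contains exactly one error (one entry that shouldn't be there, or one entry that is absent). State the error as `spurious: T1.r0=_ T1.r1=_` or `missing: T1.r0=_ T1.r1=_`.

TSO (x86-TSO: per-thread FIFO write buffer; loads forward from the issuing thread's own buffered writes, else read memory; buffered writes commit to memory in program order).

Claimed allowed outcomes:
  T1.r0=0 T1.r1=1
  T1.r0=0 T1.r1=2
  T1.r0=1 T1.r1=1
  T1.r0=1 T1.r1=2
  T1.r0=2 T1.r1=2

missing: T1.r0=0 T1.r1=0

outcome vector order: (T1.r0,T1.r1)
[TSO] allowed = {<0 0>; <0 1>; <0 2>; <1 1>; <1 2>; <2 2>}
TSO∖claimed = {<0 0>}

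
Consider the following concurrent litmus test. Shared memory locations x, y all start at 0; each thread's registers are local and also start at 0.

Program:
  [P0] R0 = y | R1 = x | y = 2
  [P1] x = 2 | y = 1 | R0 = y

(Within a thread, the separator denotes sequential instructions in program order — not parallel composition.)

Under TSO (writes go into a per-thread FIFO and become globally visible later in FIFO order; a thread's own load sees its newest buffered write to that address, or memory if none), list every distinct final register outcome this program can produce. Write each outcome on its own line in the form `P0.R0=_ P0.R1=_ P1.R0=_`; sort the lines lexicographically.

P0.R0=0 P0.R1=0 P1.R0=1
P0.R0=0 P0.R1=0 P1.R0=2
P0.R0=0 P0.R1=2 P1.R0=1
P0.R0=0 P0.R1=2 P1.R0=2
P0.R0=1 P0.R1=2 P1.R0=1
P0.R0=1 P0.R1=2 P1.R0=2

outcome vector order: (P0.R0,P0.R1,P1.R0)
|TSO outcomes| = 6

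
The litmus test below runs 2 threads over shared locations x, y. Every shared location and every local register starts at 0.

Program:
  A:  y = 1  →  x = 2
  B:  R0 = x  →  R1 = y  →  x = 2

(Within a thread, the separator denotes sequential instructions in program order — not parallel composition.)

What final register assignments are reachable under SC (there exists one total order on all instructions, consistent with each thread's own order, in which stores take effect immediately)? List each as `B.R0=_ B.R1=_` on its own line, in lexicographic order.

outcome vector order: (B.R0,B.R1)
|SC outcomes| = 3

B.R0=0 B.R1=0
B.R0=0 B.R1=1
B.R0=2 B.R1=1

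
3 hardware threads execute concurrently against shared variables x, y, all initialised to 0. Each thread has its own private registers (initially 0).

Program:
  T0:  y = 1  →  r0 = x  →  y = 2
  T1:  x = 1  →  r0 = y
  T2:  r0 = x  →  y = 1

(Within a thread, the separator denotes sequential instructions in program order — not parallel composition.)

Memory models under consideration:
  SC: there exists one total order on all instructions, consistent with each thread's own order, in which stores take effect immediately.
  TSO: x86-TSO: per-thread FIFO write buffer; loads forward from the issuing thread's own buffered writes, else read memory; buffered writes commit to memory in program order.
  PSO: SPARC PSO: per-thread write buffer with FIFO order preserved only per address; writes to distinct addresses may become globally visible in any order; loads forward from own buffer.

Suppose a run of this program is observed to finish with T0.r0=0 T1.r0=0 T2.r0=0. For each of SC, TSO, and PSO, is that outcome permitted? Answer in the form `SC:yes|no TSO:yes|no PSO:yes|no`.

SC:no TSO:yes PSO:yes

outcome vector order: (T0.r0,T1.r0,T2.r0)
under SC → <0 1 0>; <0 1 1>; <0 2 0>; <0 2 1>; <1 0 0>; <1 0 1>; <1 1 0>; <1 1 1>; <1 2 0>; <1 2 1>
under TSO → <0 0 0>; <0 0 1>; <0 1 0>; <0 1 1>; <0 2 0>; <0 2 1>; <1 0 0>; <1 0 1>; <1 1 0>; <1 1 1>; <1 2 0>; <1 2 1>
under PSO → <0 0 0>; <0 0 1>; <0 1 0>; <0 1 1>; <0 2 0>; <0 2 1>; <1 0 0>; <1 0 1>; <1 1 0>; <1 1 1>; <1 2 0>; <1 2 1>
target <0 0 0> ∈ {TSO,PSO}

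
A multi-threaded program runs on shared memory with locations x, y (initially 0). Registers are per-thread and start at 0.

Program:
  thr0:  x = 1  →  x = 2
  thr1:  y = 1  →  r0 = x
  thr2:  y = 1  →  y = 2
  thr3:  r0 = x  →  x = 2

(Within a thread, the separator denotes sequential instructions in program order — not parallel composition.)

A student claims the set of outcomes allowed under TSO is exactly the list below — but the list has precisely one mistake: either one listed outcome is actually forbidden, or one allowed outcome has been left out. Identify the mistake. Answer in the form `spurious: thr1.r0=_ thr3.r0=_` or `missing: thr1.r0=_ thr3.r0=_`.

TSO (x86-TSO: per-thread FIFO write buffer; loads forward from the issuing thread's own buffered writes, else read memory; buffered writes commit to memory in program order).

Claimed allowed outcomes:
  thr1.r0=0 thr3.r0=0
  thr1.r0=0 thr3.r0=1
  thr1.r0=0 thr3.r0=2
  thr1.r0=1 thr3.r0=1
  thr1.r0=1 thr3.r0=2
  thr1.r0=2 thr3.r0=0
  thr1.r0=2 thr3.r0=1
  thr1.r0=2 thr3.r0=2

missing: thr1.r0=1 thr3.r0=0

outcome vector order: (thr1.r0,thr3.r0)
under TSO → (0,0), (0,1), (0,2), (1,0), (1,1), (1,2), (2,0), (2,1), (2,2)
TSO∖claimed = {(1,0)}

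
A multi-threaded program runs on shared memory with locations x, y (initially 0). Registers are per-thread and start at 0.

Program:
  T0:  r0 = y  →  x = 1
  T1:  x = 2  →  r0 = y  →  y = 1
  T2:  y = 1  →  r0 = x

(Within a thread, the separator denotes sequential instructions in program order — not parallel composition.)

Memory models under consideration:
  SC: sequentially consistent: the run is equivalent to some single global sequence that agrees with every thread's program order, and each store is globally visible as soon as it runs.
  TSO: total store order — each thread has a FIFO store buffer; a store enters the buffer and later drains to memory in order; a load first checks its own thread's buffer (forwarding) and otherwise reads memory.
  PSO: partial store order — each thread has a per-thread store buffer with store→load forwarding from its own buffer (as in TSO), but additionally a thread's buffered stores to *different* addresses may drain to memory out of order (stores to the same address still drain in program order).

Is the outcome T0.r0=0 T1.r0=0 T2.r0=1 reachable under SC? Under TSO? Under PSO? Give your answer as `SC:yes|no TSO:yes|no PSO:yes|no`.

SC:yes TSO:yes PSO:yes

outcome vector order: (T0.r0,T1.r0,T2.r0)
under SC → (0,0,1) (0,0,2) (0,1,0) (0,1,1) (0,1,2) (1,0,1) (1,0,2) (1,1,0) (1,1,1) (1,1,2)
under TSO → (0,0,0) (0,0,1) (0,0,2) (0,1,0) (0,1,1) (0,1,2) (1,0,0) (1,0,1) (1,0,2) (1,1,0) (1,1,1) (1,1,2)
under PSO → (0,0,0) (0,0,1) (0,0,2) (0,1,0) (0,1,1) (0,1,2) (1,0,0) (1,0,1) (1,0,2) (1,1,0) (1,1,1) (1,1,2)
target (0,0,1) ∈ {SC,TSO,PSO}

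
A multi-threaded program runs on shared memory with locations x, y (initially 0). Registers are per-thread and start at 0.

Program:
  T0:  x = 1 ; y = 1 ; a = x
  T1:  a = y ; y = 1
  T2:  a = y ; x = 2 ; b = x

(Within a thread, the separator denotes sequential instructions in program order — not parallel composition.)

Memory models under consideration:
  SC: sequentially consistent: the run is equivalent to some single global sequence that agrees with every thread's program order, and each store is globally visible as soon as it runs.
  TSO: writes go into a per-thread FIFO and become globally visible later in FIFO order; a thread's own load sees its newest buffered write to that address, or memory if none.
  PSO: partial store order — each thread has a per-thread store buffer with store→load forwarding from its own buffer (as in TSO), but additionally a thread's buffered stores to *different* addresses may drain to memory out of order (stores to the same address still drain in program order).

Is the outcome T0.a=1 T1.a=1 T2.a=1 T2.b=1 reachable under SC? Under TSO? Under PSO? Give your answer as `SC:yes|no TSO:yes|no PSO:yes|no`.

outcome vector order: (T0.a,T1.a,T2.a,T2.b)
SC: 11 outcomes — {(1,0,0,1), (1,0,0,2), (1,0,1,1), (1,0,1,2), (1,1,0,1), (1,1,0,2), (1,1,1,2), (2,0,0,2), (2,0,1,2), (2,1,0,2), (2,1,1,2)}
TSO: 11 outcomes — {(1,0,0,1), (1,0,0,2), (1,0,1,1), (1,0,1,2), (1,1,0,1), (1,1,0,2), (1,1,1,2), (2,0,0,2), (2,0,1,2), (2,1,0,2), (2,1,1,2)}
PSO: 12 outcomes — {(1,0,0,1), (1,0,0,2), (1,0,1,1), (1,0,1,2), (1,1,0,1), (1,1,0,2), (1,1,1,1), (1,1,1,2), (2,0,0,2), (2,0,1,2), (2,1,0,2), (2,1,1,2)}
target (1,1,1,1) ∈ {PSO}

SC:no TSO:no PSO:yes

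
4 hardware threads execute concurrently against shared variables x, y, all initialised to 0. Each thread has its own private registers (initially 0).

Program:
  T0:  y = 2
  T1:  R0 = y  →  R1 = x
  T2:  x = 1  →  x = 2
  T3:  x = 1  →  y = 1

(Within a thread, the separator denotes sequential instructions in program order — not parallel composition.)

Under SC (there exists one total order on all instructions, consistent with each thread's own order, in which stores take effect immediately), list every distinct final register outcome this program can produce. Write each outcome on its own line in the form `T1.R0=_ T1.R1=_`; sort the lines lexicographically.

outcome vector order: (T1.R0,T1.R1)
|SC outcomes| = 8

T1.R0=0 T1.R1=0
T1.R0=0 T1.R1=1
T1.R0=0 T1.R1=2
T1.R0=1 T1.R1=1
T1.R0=1 T1.R1=2
T1.R0=2 T1.R1=0
T1.R0=2 T1.R1=1
T1.R0=2 T1.R1=2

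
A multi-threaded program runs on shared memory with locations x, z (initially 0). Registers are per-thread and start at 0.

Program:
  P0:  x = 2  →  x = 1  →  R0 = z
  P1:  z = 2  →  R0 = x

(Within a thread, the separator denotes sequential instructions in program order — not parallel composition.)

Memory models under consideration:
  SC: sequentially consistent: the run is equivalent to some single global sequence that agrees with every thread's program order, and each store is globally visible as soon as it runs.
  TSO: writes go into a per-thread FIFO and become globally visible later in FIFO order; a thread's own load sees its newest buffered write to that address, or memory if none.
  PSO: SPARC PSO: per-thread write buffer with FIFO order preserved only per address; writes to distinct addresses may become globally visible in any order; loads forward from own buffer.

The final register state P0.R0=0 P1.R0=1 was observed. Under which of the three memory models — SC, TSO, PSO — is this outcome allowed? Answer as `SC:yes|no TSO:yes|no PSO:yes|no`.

SC:yes TSO:yes PSO:yes

outcome vector order: (P0.R0,P1.R0)
under SC → (0,1) (2,0) (2,1) (2,2)
under TSO → (0,0) (0,1) (0,2) (2,0) (2,1) (2,2)
under PSO → (0,0) (0,1) (0,2) (2,0) (2,1) (2,2)
target (0,1) ∈ {SC,TSO,PSO}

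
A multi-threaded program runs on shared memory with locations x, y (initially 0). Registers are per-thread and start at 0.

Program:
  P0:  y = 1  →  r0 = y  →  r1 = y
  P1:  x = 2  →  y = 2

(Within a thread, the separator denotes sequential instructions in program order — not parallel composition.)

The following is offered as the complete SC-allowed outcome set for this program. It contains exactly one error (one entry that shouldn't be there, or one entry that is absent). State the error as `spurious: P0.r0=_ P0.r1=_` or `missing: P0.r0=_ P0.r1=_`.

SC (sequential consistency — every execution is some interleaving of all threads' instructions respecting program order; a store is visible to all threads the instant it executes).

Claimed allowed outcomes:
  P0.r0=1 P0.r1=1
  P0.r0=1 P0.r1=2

missing: P0.r0=2 P0.r1=2

outcome vector order: (P0.r0,P0.r1)
SC: 3 outcomes — {(1,1) (1,2) (2,2)}
SC∖claimed = {(2,2)}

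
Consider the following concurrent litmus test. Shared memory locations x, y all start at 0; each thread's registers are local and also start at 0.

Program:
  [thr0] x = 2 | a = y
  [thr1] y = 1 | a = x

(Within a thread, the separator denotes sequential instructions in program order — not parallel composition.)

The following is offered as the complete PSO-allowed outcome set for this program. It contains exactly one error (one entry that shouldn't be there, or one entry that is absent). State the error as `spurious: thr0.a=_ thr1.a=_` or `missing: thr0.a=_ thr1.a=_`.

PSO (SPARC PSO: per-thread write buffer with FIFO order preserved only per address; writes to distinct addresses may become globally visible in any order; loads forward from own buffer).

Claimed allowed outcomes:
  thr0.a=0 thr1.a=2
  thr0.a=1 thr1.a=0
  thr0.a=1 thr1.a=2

missing: thr0.a=0 thr1.a=0

outcome vector order: (thr0.a,thr1.a)
PSO (4): 00 02 10 12
PSO∖claimed = {00}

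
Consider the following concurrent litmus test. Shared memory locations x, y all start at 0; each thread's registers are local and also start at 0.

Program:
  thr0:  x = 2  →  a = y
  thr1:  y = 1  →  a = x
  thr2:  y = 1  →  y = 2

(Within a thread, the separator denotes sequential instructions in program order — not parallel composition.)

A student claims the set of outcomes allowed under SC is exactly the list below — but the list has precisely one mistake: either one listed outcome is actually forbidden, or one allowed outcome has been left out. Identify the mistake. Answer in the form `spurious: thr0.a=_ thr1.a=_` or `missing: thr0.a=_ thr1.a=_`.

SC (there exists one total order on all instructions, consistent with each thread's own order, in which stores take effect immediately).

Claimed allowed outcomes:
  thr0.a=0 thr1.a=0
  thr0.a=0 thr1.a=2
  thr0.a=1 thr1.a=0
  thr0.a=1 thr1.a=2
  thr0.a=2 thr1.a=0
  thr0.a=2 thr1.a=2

outcome vector order: (thr0.a,thr1.a)
[SC] allowed = {0/2; 1/0; 1/2; 2/0; 2/2}
claimed∖SC = {0/0}

spurious: thr0.a=0 thr1.a=0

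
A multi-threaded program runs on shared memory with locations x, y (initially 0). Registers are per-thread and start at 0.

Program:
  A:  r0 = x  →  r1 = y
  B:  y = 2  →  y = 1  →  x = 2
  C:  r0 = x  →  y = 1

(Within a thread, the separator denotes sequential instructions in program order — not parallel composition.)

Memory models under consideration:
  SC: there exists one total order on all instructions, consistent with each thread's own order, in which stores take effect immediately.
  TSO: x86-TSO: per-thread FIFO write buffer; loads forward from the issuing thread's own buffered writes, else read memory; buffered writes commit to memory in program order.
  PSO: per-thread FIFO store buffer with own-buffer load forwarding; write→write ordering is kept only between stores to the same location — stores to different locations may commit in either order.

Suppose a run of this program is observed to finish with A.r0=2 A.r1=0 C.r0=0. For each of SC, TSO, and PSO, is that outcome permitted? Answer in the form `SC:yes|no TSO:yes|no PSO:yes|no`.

SC:no TSO:no PSO:yes

outcome vector order: (A.r0,A.r1,C.r0)
SC: 8 outcomes — {000 002 010 012 020 022 210 212}
TSO: 8 outcomes — {000 002 010 012 020 022 210 212}
PSO: 12 outcomes — {000 002 010 012 020 022 200 202 210 212 220 222}
target 200 ∈ {PSO}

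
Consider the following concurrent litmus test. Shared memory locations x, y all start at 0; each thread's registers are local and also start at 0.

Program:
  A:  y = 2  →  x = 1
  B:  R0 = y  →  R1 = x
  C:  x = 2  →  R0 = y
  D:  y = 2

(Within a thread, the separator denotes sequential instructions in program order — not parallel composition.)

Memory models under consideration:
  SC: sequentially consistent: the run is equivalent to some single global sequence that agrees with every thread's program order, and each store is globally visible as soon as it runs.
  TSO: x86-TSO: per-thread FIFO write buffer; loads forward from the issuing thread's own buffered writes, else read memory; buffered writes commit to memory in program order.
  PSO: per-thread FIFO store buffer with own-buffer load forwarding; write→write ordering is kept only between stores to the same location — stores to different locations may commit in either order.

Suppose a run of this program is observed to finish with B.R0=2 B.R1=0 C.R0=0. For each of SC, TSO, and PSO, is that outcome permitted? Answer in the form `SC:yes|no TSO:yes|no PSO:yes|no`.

outcome vector order: (B.R0,B.R1,C.R0)
under SC → <0 0 0> <0 0 2> <0 1 0> <0 1 2> <0 2 0> <0 2 2> <2 0 2> <2 1 0> <2 1 2> <2 2 0> <2 2 2>
under TSO → <0 0 0> <0 0 2> <0 1 0> <0 1 2> <0 2 0> <0 2 2> <2 0 0> <2 0 2> <2 1 0> <2 1 2> <2 2 0> <2 2 2>
under PSO → <0 0 0> <0 0 2> <0 1 0> <0 1 2> <0 2 0> <0 2 2> <2 0 0> <2 0 2> <2 1 0> <2 1 2> <2 2 0> <2 2 2>
target <2 0 0> ∈ {TSO,PSO}

SC:no TSO:yes PSO:yes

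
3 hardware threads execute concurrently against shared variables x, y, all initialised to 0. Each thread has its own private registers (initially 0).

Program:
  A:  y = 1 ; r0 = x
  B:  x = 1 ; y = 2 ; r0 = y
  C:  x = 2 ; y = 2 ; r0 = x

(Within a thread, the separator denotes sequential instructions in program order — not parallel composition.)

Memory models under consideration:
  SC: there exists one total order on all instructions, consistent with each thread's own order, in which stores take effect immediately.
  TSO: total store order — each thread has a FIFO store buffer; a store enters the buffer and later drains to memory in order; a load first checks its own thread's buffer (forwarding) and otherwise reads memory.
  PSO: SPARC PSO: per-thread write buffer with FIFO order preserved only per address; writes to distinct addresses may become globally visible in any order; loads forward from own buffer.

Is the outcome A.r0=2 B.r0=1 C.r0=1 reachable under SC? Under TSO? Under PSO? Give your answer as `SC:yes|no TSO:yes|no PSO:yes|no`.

outcome vector order: (A.r0,B.r0,C.r0)
[SC] allowed = {021; 022; 111; 112; 121; 122; 212; 221; 222}
[TSO] allowed = {011; 012; 021; 022; 111; 112; 121; 122; 211; 212; 221; 222}
[PSO] allowed = {011; 012; 021; 022; 111; 112; 121; 122; 211; 212; 221; 222}
target 211 ∈ {TSO,PSO}

SC:no TSO:yes PSO:yes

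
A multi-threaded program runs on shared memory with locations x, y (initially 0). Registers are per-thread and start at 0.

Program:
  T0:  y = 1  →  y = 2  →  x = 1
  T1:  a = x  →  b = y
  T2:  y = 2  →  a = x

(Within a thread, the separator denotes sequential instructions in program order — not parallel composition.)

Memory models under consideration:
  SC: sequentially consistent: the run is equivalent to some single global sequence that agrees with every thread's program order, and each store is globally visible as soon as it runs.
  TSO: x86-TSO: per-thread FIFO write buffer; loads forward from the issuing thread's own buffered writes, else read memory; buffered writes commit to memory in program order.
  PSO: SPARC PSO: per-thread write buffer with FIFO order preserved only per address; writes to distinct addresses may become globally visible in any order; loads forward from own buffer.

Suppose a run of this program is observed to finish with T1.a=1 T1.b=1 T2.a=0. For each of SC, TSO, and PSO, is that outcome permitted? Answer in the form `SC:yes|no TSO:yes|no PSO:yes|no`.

outcome vector order: (T1.a,T1.b,T2.a)
SC (8): <0 0 0>; <0 0 1>; <0 1 0>; <0 1 1>; <0 2 0>; <0 2 1>; <1 2 0>; <1 2 1>
TSO (8): <0 0 0>; <0 0 1>; <0 1 0>; <0 1 1>; <0 2 0>; <0 2 1>; <1 2 0>; <1 2 1>
PSO (12): <0 0 0>; <0 0 1>; <0 1 0>; <0 1 1>; <0 2 0>; <0 2 1>; <1 0 0>; <1 0 1>; <1 1 0>; <1 1 1>; <1 2 0>; <1 2 1>
target <1 1 0> ∈ {PSO}

SC:no TSO:no PSO:yes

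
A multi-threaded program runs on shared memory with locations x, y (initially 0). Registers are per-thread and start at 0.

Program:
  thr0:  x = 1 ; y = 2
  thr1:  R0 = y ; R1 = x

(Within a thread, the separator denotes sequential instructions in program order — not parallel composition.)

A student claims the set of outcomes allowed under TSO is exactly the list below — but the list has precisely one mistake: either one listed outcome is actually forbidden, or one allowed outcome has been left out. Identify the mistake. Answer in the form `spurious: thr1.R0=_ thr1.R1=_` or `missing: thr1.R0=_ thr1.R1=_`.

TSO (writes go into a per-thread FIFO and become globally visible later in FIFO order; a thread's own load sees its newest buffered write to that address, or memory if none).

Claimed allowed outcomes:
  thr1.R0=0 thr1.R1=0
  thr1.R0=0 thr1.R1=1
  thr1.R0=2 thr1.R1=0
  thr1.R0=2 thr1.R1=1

outcome vector order: (thr1.R0,thr1.R1)
TSO (3): 00, 01, 21
claimed∖TSO = {20}

spurious: thr1.R0=2 thr1.R1=0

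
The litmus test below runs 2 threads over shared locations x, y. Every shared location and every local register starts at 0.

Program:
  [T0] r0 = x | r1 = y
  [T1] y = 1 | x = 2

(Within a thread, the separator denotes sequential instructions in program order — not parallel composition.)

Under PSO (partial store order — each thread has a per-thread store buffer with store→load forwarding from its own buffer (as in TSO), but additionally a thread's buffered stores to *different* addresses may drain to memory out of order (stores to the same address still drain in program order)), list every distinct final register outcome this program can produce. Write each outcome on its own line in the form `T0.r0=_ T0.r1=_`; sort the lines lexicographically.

outcome vector order: (T0.r0,T0.r1)
|PSO outcomes| = 4

T0.r0=0 T0.r1=0
T0.r0=0 T0.r1=1
T0.r0=2 T0.r1=0
T0.r0=2 T0.r1=1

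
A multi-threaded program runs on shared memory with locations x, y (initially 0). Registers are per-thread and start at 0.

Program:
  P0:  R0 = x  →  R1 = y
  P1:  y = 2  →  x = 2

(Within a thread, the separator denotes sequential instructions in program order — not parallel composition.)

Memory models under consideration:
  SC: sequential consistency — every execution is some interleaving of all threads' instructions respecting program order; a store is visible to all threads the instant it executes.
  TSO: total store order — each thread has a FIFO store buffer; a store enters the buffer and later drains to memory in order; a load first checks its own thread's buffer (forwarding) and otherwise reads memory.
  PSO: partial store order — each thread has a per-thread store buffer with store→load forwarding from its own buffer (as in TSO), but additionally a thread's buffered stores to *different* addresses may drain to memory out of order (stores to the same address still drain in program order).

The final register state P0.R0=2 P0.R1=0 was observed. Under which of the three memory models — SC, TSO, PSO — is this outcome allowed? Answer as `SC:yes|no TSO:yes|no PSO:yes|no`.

SC:no TSO:no PSO:yes

outcome vector order: (P0.R0,P0.R1)
under SC → 00, 02, 22
under TSO → 00, 02, 22
under PSO → 00, 02, 20, 22
target 20 ∈ {PSO}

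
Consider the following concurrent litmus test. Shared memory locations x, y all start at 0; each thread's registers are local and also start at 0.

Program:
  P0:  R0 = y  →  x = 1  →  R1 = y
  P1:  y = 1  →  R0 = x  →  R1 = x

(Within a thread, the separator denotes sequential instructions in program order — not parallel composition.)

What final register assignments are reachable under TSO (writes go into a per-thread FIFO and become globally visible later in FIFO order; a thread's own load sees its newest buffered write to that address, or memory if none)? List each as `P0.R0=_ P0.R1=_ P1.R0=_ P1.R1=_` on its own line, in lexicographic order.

outcome vector order: (P0.R0,P0.R1,P1.R0,P1.R1)
|TSO outcomes| = 9

P0.R0=0 P0.R1=0 P1.R0=0 P1.R1=0
P0.R0=0 P0.R1=0 P1.R0=0 P1.R1=1
P0.R0=0 P0.R1=0 P1.R0=1 P1.R1=1
P0.R0=0 P0.R1=1 P1.R0=0 P1.R1=0
P0.R0=0 P0.R1=1 P1.R0=0 P1.R1=1
P0.R0=0 P0.R1=1 P1.R0=1 P1.R1=1
P0.R0=1 P0.R1=1 P1.R0=0 P1.R1=0
P0.R0=1 P0.R1=1 P1.R0=0 P1.R1=1
P0.R0=1 P0.R1=1 P1.R0=1 P1.R1=1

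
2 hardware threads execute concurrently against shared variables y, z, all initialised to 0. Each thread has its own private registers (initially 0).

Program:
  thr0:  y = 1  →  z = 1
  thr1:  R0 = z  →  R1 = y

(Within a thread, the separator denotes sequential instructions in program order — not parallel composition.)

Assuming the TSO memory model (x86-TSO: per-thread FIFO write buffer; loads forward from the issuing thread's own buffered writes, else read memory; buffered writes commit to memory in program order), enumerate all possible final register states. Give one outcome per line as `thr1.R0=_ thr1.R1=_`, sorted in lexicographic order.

thr1.R0=0 thr1.R1=0
thr1.R0=0 thr1.R1=1
thr1.R0=1 thr1.R1=1

outcome vector order: (thr1.R0,thr1.R1)
|TSO outcomes| = 3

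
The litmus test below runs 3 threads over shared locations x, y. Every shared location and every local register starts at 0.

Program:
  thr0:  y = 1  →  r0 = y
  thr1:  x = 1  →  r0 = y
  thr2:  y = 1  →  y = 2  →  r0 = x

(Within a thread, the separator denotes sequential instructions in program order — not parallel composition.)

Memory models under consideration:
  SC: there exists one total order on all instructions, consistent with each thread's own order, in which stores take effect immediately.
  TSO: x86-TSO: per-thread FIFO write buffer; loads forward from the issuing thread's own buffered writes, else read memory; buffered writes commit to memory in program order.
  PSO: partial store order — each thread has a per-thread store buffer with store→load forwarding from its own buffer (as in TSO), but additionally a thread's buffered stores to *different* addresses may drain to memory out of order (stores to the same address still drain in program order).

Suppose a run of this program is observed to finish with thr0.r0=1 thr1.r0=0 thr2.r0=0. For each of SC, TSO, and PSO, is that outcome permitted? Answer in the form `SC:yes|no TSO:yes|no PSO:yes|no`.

SC:no TSO:yes PSO:yes

outcome vector order: (thr0.r0,thr1.r0,thr2.r0)
SC (9): 101; 110; 111; 120; 121; 201; 211; 220; 221
TSO (12): 100; 101; 110; 111; 120; 121; 200; 201; 210; 211; 220; 221
PSO (12): 100; 101; 110; 111; 120; 121; 200; 201; 210; 211; 220; 221
target 100 ∈ {TSO,PSO}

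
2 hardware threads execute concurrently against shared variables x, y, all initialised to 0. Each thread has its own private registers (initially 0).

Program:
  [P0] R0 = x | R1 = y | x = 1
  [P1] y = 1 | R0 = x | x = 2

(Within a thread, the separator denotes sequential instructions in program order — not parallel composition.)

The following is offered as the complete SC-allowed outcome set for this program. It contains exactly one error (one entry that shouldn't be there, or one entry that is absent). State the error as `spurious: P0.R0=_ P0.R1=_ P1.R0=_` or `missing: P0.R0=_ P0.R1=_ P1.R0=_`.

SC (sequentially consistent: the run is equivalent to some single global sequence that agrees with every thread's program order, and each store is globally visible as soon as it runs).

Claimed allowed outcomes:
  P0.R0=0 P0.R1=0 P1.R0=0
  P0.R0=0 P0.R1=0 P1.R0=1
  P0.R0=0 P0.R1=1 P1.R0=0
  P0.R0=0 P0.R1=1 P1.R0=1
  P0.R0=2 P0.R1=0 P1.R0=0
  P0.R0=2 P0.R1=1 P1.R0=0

spurious: P0.R0=2 P0.R1=0 P1.R0=0

outcome vector order: (P0.R0,P0.R1,P1.R0)
SC: 5 outcomes — {0/0/0, 0/0/1, 0/1/0, 0/1/1, 2/1/0}
claimed∖SC = {2/0/0}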